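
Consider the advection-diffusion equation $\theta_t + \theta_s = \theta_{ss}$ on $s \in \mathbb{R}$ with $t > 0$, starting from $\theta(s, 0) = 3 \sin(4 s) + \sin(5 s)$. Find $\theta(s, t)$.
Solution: Moving frame: $\eta = s - t$, $\sigma = t$, $\theta = u(\eta,\sigma)$, so $\theta_t = u_{\sigma} - u_{\eta}$ and $\theta_{ss} = u_{\eta\eta}$.
Hence $\theta_t + \theta_s = u_{\sigma}$ and the PDE becomes the heat equation $u_{\sigma} = u_{\eta\eta}$ on $\eta \in \mathbb{R}$.
Initial data: $u(\eta,0) = \theta(\eta,0) = 3 \sin(4 \eta) + \sin(5 \eta)$. Each mode $\sin(n\eta)$ decays as $e^{-n^2\sigma}$ on $\mathbb{R}$, so $u(\eta,\sigma) = \sum c_n e^{-n^2\sigma} \sin(n\eta)$ with $c_4=3, c_5=1$: $u(\eta,\sigma) = 3 e^{-16 \sigma} \sin(4 \eta) + e^{-25 \sigma} \sin(5 \eta)$.
Substituting back: $\theta(s,t) = u(s - t, t)$.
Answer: $\theta(s, t) = 3 e^{-16 t} \sin(4 s - 4 t) + e^{-25 t} \sin(5 s - 5 t)$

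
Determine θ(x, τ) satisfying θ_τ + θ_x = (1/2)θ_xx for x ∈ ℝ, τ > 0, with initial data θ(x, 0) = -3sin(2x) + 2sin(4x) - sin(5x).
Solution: Change to a moving frame: let η = x - τ, σ = τ and write θ(x,τ) = u(η,σ).
By the chain rule θ_τ = u_σ - u_η, θ_x = u_η, θ_xx = u_ηη.
Then θ_τ + θ_x = u_σ: the advection term cancels and the PDE becomes the heat equation u_σ = (1/2)u_ηη on η ∈ ℝ.
Initial data: u(η,0) = θ(η,0) = -3sin(2η) + 2sin(4η) - sin(5η).
On η ∈ ℝ each mode satisfies (sin(nη))″ = -n² sin(nη), so exp(-n²σ/2) sin(nη) solves the heat equation; by superposition u(η,σ) = Σ c_n exp(-n²σ/2) sin(nη).
Reading off the coefficients: c_2=-3, c_4=2, c_5=-1, so u(η,σ) = -3exp(-2σ)sin(2η) + 2exp(-8σ)sin(4η) - exp(-25σ/2)sin(5η).
Substituting back η = x - τ, σ = τ: θ(x,τ) = u(x - τ, τ).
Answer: θ(x, τ) = -3exp(-2τ)sin(2x - 2τ) + 2exp(-8τ)sin(4x - 4τ) - exp(-25τ/2)sin(5x - 5τ)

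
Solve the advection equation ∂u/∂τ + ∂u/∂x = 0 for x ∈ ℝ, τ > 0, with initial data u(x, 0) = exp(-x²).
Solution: By method of characteristics (waves move right with speed 1):
Along characteristics x - τ = const, u is constant, so u(x,τ) = f(x - τ) with f = u(·, 0).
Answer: u(x, τ) = exp(-(x - τ)²)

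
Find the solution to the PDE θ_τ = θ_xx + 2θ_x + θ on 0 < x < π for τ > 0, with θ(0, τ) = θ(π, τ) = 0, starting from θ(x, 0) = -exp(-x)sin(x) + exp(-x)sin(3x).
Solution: Substitute θ = exp(-x)u, i.e. u = exp(x)θ.
By the product rule, θ_x = exp(-x)(u_x - u), θ_xx = exp(-x)(u_xx - 2u_x + u), θ_τ = exp(-x)u_τ.
Substituting into the PDE and dividing by exp(-x): u_τ = (u_xx - 2u_x + u) + 2(u_x - u) + u.
The lower-order terms cancel, leaving the standard heat equation u_τ = u_xx.
Initial data for u: u(x,0) = exp(x)θ(x,0) = -sin(x) + sin(3x). The boundary conditions carry over: u(0,τ) = u(π,τ) = 0.
Solve for u:
  Using separation of variables u = X(x)G(τ):
  Eigenfunctions: sin(nx), n = 1, 2, 3, ...
  General solution: u(x, τ) = Σ c_n sin(nx) exp(-n² τ)
  Matching u(x,0) = -sin(x) + sin(3x) term by term: c_1=-1, c_3=1.
Hence u(x,τ) = -exp(-τ)sin(x) + exp(-9τ)sin(3x).
Transform back: θ(x,τ) = exp(-x)u(x,τ).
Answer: θ(x, τ) = -exp(-x)exp(-τ)sin(x) + exp(-x)exp(-9τ)sin(3x)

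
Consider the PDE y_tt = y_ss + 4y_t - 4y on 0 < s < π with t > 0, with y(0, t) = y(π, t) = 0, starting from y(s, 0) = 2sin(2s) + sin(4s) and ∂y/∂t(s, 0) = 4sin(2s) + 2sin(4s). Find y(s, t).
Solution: Substitute y = exp(2t)u.
Then y_t = exp(2t)(u_t + 2u), y_tt = exp(2t)(u_tt + 4u_t + 4u), y_ss = exp(2t)u_ss; substituting and dividing by exp(2t), the lower-order terms cancel: u_tt = u_ss (standard wave equation).
Data for u: u(s,0) = y(s,0) = 2sin(2s) + sin(4s); u_t(s,0) = y_t(s,0) - 2y(s,0) = 0. The boundary conditions carry over: u(0,t) = u(π,t) = 0.
Separating variables: u = Σ [A_n cos(ω_n t) + B_n sin(ω_n t)] sin(ns), ω_n = n. From ICs: A_2=2, A_4=1.
So u(s,t) = 2sin(2s)cos(2t) + sin(4s)cos(4t), and y(s,t) = exp(2t)u(s,t).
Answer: y(s, t) = 2exp(2t)sin(2s)cos(2t) + exp(2t)sin(4s)cos(4t)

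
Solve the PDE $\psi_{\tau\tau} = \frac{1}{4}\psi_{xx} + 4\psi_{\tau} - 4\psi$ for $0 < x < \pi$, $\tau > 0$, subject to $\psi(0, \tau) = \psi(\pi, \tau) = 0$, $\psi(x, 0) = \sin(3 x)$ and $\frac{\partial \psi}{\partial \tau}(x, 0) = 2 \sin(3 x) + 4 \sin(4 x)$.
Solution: Substitute $\psi = e^{2\tau}u$.
Then $\psi_{\tau} = e^{2\tau}(u_{\tau} + 2u)$, $\psi_{\tau\tau} = e^{2\tau}(u_{\tau\tau} + 4u_{\tau} + 4u)$, $\psi_{xx} = e^{2\tau}u_{xx}$; substituting and dividing by $e^{2\tau}$, the lower-order terms cancel: $u_{\tau\tau} = \frac{1}{4}u_{xx}$ (standard wave equation).
Data for $u$: $u(x,0) = \psi(x,0) = \sin(3 x)$; $u_{\tau}(x,0) = \psi_{\tau}(x,0) - 2\psi(x,0) = 4 \sin(4 x)$. The boundary conditions carry over: $u(0,\tau) = u(\pi,\tau) = 0$.
Separating variables: $u = \sum [A_n \cos(\omega_n \tau) + B_n \sin(\omega_n \tau)] \sin(nx)$, $\omega_n = n/2$. From ICs ($B_n$ = velocity coefficient / $\omega_n$): $A_3=1, B_4=2$.
So $u(x,\tau) = \sin(3 x) \cos(3 \tau/2) + 2 \sin(4 x) \sin(2 \tau)$, and $\psi(x,\tau) = e^{2\tau}u(x,\tau)$.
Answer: $\psi(x, \tau) = 2 e^{2 \tau} \sin(2 \tau) \sin(4 x) + e^{2 \tau} \sin(3 x) \cos(3 \tau/2)$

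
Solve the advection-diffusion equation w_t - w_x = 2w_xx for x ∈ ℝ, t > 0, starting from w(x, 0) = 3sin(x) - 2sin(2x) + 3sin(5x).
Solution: Moving frame: η = x + t, σ = t, w = u(η,σ), so w_t = u_σ + u_η and w_xx = u_ηη.
Hence w_t - w_x = u_σ and the PDE becomes the heat equation u_σ = 2u_ηη on η ∈ ℝ.
Initial data: u(η,0) = w(η,0) = 3sin(η) - 2sin(2η) + 3sin(5η). Each mode sin(nη) decays as exp(-2n²σ) on ℝ, so u(η,σ) = Σ c_n exp(-2n²σ) sin(nη) with c_1=3, c_2=-2, c_5=3: u(η,σ) = 3exp(-2σ)sin(η) - 2exp(-8σ)sin(2η) + 3exp(-50σ)sin(5η).
Substituting back: w(x,t) = u(x + t, t).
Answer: w(x, t) = 3exp(-2t)sin(t + x) - 2exp(-8t)sin(2t + 2x) + 3exp(-50t)sin(5t + 5x)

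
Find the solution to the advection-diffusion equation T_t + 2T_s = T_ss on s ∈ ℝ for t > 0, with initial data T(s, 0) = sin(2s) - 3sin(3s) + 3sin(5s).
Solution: Change to a moving frame: let η = s - 2t, σ = t and write T(s,t) = u(η,σ).
By the chain rule T_t = u_σ - 2u_η, T_s = u_η, T_ss = u_ηη.
Then T_t + 2T_s = u_σ: the advection term cancels and the PDE becomes the heat equation u_σ = u_ηη on η ∈ ℝ.
Initial data: u(η,0) = T(η,0) = sin(2η) - 3sin(3η) + 3sin(5η).
On η ∈ ℝ each mode satisfies (sin(nη))″ = -n² sin(nη), so exp(-n²σ) sin(nη) solves the heat equation; by superposition u(η,σ) = Σ c_n exp(-n²σ) sin(nη).
Reading off the coefficients: c_2=1, c_3=-3, c_5=3, so u(η,σ) = exp(-4σ)sin(2η) - 3exp(-9σ)sin(3η) + 3exp(-25σ)sin(5η).
Substituting back η = s - 2t, σ = t: T(s,t) = u(s - 2t, t).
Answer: T(s, t) = exp(-4t)sin(2s - 4t) - 3exp(-9t)sin(3s - 6t) + 3exp(-25t)sin(5s - 10t)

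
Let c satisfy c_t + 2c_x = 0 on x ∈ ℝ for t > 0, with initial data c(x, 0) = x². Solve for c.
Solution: By characteristics (dx/dt = 2), c(x,t) = f(x - 2t) with f = c(·, 0).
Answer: c(x, t) = 4t² - 4tx + x²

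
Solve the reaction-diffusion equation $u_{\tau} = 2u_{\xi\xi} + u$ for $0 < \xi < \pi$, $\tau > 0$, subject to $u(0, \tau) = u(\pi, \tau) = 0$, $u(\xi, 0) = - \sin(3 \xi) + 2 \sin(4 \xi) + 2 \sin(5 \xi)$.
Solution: Substitute $u = e^{\tau}w$, i.e. $w = e^{-\tau}u$.
By the product rule, $u_{\tau} = e^{\tau}(w_{\tau} + w)$, $u_{\xi\xi} = e^{\tau}w_{\xi\xi}$.
Substituting into the PDE and dividing by $e^{\tau}$: $w_{\tau} + w = 2w_{\xi\xi} + w$.
The lower-order terms cancel, leaving the standard heat equation $w_{\tau} = 2w_{\xi\xi}$.
Initial data for $w$: $w(\xi,0) = u(\xi,0) = - \sin(3 \xi) + 2 \sin(4 \xi) + 2 \sin(5 \xi)$. The boundary conditions carry over: $w(0,\tau) = w(\pi,\tau) = 0$.
Solve for $w$:
  Using separation of variables $w = X(\xi)T(\tau)$:
  Eigenfunctions: $\sin(n\xi)$, $n = 1, 2, 3, \ldots$
  General solution: $w(\xi, \tau) = \sum c_n \sin(n\xi) e^{-2n^2 \tau}$
  Matching $w(\xi,0) = - \sin(3 \xi) + 2 \sin(4 \xi) + 2 \sin(5 \xi)$ term by term: $c_3=-1, c_4=2, c_5=2$.
Hence $w(\xi,\tau) = - e^{-18 \tau} \sin(3 \xi) + 2 e^{-32 \tau} \sin(4 \xi) + 2 e^{-50 \tau} \sin(5 \xi)$.
Transform back: $u(\xi,\tau) = e^{\tau}w(\xi,\tau)$.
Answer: $u(\xi, \tau) = - e^{-17 \tau} \sin(3 \xi) + 2 e^{-31 \tau} \sin(4 \xi) + 2 e^{-49 \tau} \sin(5 \xi)$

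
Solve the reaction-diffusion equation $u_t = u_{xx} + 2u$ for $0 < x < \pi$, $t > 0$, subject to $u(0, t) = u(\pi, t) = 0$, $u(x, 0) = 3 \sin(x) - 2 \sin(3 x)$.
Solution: Substitute $u = e^{2t}w$.
Then $u_t = e^{2t}(w_t + 2w)$, $u_{xx} = e^{2t}w_{xx}$; substituting and dividing by $e^{2t}$, the lower-order terms cancel: $w_t = w_{xx}$ (standard heat equation).
Data for $w$: $w(x,0) = u(x,0) = 3 \sin(x) - 2 \sin(3 x)$. The boundary conditions carry over: $w(0,t) = w(\pi,t) = 0$.
Separating variables: $w = \sum c_n e^{-n^2t} \sin(nx)$. From $w(x,0) = 3 \sin(x) - 2 \sin(3 x)$: $c_1=3, c_3=-2$.
So $w(x,t) = 3 e^{-t} \sin(x) - 2 e^{-9 t} \sin(3 x)$, and $u(x,t) = e^{2t}w(x,t)$.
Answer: $u(x, t) = 3 e^{t} \sin(x) - 2 e^{-7 t} \sin(3 x)$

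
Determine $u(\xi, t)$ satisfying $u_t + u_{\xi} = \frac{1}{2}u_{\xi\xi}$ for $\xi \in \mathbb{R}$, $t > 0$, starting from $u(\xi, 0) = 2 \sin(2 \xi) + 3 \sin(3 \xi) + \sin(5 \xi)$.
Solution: Moving frame: $\eta = \xi - t$, $\sigma = t$, $u = w(\eta,\sigma)$, so $u_t = w_{\sigma} - w_{\eta}$ and $u_{\xi\xi} = w_{\eta\eta}$.
Hence $u_t + u_{\xi} = w_{\sigma}$ and the PDE becomes the heat equation $w_{\sigma} = \frac{1}{2}w_{\eta\eta}$ on $\eta \in \mathbb{R}$.
Initial data: $w(\eta,0) = u(\eta,0) = 2 \sin(2 \eta) + 3 \sin(3 \eta) + \sin(5 \eta)$. Each mode $\sin(n\eta)$ decays as $e^{-n^2\sigma/2}$ on $\mathbb{R}$, so $w(\eta,\sigma) = \sum c_n e^{-n^2\sigma/2} \sin(n\eta)$ with $c_2=2, c_3=3, c_5=1$: $w(\eta,\sigma) = 2 e^{-2 \sigma} \sin(2 \eta) + 3 e^{-9 \sigma/2} \sin(3 \eta) + e^{-25 \sigma/2} \sin(5 \eta)$.
Substituting back: $u(\xi,t) = w(\xi - t, t)$.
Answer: $u(\xi, t) = 2 e^{-2 t} \sin(2 \xi - 2 t) + 3 e^{-9 t/2} \sin(3 \xi - 3 t) + e^{-25 t/2} \sin(5 \xi - 5 t)$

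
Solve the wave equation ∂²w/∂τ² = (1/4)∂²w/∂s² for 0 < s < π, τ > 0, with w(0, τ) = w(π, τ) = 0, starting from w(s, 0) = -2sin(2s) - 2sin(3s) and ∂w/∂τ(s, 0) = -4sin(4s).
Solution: Using separation of variables w = X(s)T(τ):
Eigenfunctions: sin(ns), n = 1, 2, 3, ...
General solution: w(s, τ) = Σ [A_n cos(n τ/2) + B_n sin(n τ/2)] sin(ns)
From w(s,0) = -2sin(2s) - 2sin(3s): A_2=-2, A_3=-2. From w_τ(s,0) = -4sin(4s), using w_τ(s,0) = Σ ω_n B_n sin(ns) with ω_n = n/2: B_4 = (-4)/2 = -2.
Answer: w(s, τ) = -2sin(2s)cos(τ) - 2sin(3s)cos(3τ/2) - 2sin(4s)sin(2τ)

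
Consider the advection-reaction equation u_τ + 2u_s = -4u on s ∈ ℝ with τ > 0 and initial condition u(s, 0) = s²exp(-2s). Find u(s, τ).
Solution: Substitute u = exp(-2s)w, i.e. w = exp(2s)u.
By the product rule, u_s = exp(-2s)(w_s - 2w), u_τ = exp(-2s)w_τ.
Substituting into the PDE and dividing by exp(-2s): w_τ + 2(w_s - 2w) = -4w.
The lower-order terms cancel, leaving the standard advection equation w_τ + 2w_s = 0.
Initial data for w: w(s,0) = exp(2s)u(s,0) = s².
Solve for w:
  By method of characteristics (waves move right with speed 2):
  Along characteristics s - 2τ = const, w is constant, so w(s,τ) = f(s - 2τ) with f = w(·, 0).
Hence w(s,τ) = s² - 4sτ + 4τ².
Transform back: u(s,τ) = exp(-2s)w(s,τ).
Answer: u(s, τ) = s²exp(-2s) - 4sτexp(-2s) + 4τ²exp(-2s)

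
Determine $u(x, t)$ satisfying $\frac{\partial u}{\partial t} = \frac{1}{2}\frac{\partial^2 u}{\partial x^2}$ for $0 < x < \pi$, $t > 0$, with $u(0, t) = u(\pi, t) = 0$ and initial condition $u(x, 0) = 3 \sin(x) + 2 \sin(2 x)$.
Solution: Using separation of variables $u = X(x)T(t)$:
Eigenfunctions: $\sin(nx)$, $n = 1, 2, 3, \ldots$
General solution: $u(x, t) = \sum c_n \sin(nx) e^{-n^2 t/2}$
Matching $u(x,0) = 3 \sin(x) + 2 \sin(2 x)$ term by term: $c_1=3, c_2=2$.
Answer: $u(x, t) = 2 e^{-2 t} \sin(2 x) + 3 e^{-t/2} \sin(x)$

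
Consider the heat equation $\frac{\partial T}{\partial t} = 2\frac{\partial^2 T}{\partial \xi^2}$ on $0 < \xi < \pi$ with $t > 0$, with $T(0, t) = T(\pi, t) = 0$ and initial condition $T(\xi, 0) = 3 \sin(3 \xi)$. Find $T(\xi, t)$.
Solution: Separating variables: $T = \sum c_n e^{-2n^2t} \sin(n\xi)$. From $T(\xi,0) = 3 \sin(3 \xi)$: $c_3=3$.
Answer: $T(\xi, t) = 3 e^{-18 t} \sin(3 \xi)$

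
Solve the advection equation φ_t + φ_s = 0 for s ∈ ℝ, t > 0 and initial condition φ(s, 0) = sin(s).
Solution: By characteristics (ds/dt = 1), φ(s,t) = f(s - t) with f = φ(·, 0).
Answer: φ(s, t) = sin(s - t)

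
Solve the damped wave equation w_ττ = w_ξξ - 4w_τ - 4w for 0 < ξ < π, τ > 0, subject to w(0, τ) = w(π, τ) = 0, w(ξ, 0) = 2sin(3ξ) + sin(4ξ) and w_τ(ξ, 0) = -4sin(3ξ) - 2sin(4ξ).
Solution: Substitute w = exp(-2τ)u.
Then w_τ = exp(-2τ)(u_τ - 2u), w_ττ = exp(-2τ)(u_ττ - 4u_τ + 4u), w_ξξ = exp(-2τ)u_ξξ; substituting and dividing by exp(-2τ), the lower-order terms cancel: u_ττ = u_ξξ (standard wave equation).
Data for u: u(ξ,0) = w(ξ,0) = 2sin(3ξ) + sin(4ξ); u_τ(ξ,0) = w_τ(ξ,0) + 2w(ξ,0) = 0. The boundary conditions carry over: u(0,τ) = u(π,τ) = 0.
Separating variables: u = Σ [A_n cos(ω_n τ) + B_n sin(ω_n τ)] sin(nξ), ω_n = n. From ICs: A_3=2, A_4=1.
So u(ξ,τ) = 2sin(3ξ)cos(3τ) + sin(4ξ)cos(4τ), and w(ξ,τ) = exp(-2τ)u(ξ,τ).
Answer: w(ξ, τ) = 2exp(-2τ)sin(3ξ)cos(3τ) + exp(-2τ)sin(4ξ)cos(4τ)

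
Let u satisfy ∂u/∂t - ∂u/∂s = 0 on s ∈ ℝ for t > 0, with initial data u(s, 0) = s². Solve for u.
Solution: By method of characteristics (waves move left with speed 1):
Along characteristics s + t = const, u is constant, so u(s,t) = f(s + t) with f = u(·, 0).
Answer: u(s, t) = s² + 2st + t²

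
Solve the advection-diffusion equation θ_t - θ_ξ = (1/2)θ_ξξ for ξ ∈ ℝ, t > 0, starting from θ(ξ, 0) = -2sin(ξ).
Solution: Moving frame: η = ξ + t, σ = t, θ = u(η,σ), so θ_t = u_σ + u_η and θ_ξξ = u_ηη.
Hence θ_t - θ_ξ = u_σ and the PDE becomes the heat equation u_σ = (1/2)u_ηη on η ∈ ℝ.
Initial data: u(η,0) = θ(η,0) = -2sin(η). Each mode sin(nη) decays as exp(-n²σ/2) on ℝ, so u(η,σ) = Σ c_n exp(-n²σ/2) sin(nη) with c_1=-2: u(η,σ) = -2exp(-σ/2)sin(η).
Substituting back: θ(ξ,t) = u(ξ + t, t).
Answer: θ(ξ, t) = -2exp(-t/2)sin(t + ξ)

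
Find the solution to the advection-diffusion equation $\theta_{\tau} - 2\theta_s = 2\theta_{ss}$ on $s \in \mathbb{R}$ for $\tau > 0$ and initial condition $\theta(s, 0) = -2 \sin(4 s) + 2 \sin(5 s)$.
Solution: Moving frame: $\eta = s + 2\tau$, $\sigma = \tau$, $\theta = u(\eta,\sigma)$, so $\theta_{\tau} = u_{\sigma} + 2u_{\eta}$ and $\theta_{ss} = u_{\eta\eta}$.
Hence $\theta_{\tau} - 2\theta_s = u_{\sigma}$ and the PDE becomes the heat equation $u_{\sigma} = 2u_{\eta\eta}$ on $\eta \in \mathbb{R}$.
Initial data: $u(\eta,0) = \theta(\eta,0) = -2 \sin(4 \eta) + 2 \sin(5 \eta)$. Each mode $\sin(n\eta)$ decays as $e^{-2n^2\sigma}$ on $\mathbb{R}$, so $u(\eta,\sigma) = \sum c_n e^{-2n^2\sigma} \sin(n\eta)$ with $c_4=-2, c_5=2$: $u(\eta,\sigma) = -2 e^{-32 \sigma} \sin(4 \eta) + 2 e^{-50 \sigma} \sin(5 \eta)$.
Substituting back: $\theta(s,\tau) = u(s + 2\tau, \tau)$.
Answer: $\theta(s, \tau) = -2 e^{-32 \tau} \sin(8 \tau + 4 s) + 2 e^{-50 \tau} \sin(10 \tau + 5 s)$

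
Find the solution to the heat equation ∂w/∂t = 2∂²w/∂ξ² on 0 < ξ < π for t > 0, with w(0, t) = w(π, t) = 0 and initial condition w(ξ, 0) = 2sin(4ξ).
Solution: Separating variables: w = Σ c_n exp(-2n²t) sin(nξ). From w(ξ,0) = 2sin(4ξ): c_4=2.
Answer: w(ξ, t) = 2exp(-32t)sin(4ξ)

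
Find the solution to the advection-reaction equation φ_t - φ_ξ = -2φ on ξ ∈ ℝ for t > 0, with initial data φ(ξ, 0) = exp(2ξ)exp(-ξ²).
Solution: Substitute φ = exp(2ξ)u.
Then φ_ξ = exp(2ξ)(u_ξ + 2u), φ_t = exp(2ξ)u_t; substituting and dividing by exp(2ξ), the lower-order terms cancel: u_t - u_ξ = 0 (standard advection equation).
Data for u: u(ξ,0) = exp(-2ξ)φ(ξ,0) = exp(-ξ²).
By characteristics (dξ/dt = -1), u(ξ,t) = f(ξ + t) with f = u(·, 0).
So u(ξ,t) = exp(-(t + ξ)²), and φ(ξ,t) = exp(2ξ)u(ξ,t).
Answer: φ(ξ, t) = exp(2ξ)exp(-(t + ξ)²)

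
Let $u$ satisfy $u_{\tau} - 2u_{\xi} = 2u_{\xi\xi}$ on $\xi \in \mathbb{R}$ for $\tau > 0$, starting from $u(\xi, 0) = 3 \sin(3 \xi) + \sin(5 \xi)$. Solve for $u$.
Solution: Change to a moving frame: let $\eta = \xi + 2\tau$, $\sigma = \tau$ and write $u(\xi,\tau) = w(\eta,\sigma)$.
By the chain rule $u_{\tau} = w_{\sigma} + 2w_{\eta}$, $u_{\xi} = w_{\eta}$, $u_{\xi\xi} = w_{\eta\eta}$.
Then $u_{\tau} - 2u_{\xi} = w_{\sigma}$: the advection term cancels and the PDE becomes the heat equation $w_{\sigma} = 2w_{\eta\eta}$ on $\eta \in \mathbb{R}$.
Initial data: $w(\eta,0) = u(\eta,0) = 3 \sin(3 \eta) + \sin(5 \eta)$.
On $\eta \in \mathbb{R}$ each mode satisfies $(\sin(n\eta))'' = -n^2 \sin(n\eta)$, so $e^{-2n^2\sigma} \sin(n\eta)$ solves the heat equation; by superposition $w(\eta,\sigma) = \sum c_n e^{-2n^2\sigma} \sin(n\eta)$.
Reading off the coefficients: $c_3=3, c_5=1$, so $w(\eta,\sigma) = 3 e^{-18 \sigma} \sin(3 \eta) + e^{-50 \sigma} \sin(5 \eta)$.
Substituting back $\eta = \xi + 2\tau$, $\sigma = \tau$: $u(\xi,\tau) = w(\xi + 2\tau, \tau)$.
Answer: $u(\xi, \tau) = 3 e^{-18 \tau} \sin(6 \tau + 3 \xi) + e^{-50 \tau} \sin(10 \tau + 5 \xi)$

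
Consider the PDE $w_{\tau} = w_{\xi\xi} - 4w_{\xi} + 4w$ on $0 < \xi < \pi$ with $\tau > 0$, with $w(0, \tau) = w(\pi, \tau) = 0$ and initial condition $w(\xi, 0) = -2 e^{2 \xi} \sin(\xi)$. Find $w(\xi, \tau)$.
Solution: Substitute $w = e^{2\xi}u$, i.e. $u = e^{-2\xi}w$.
By the product rule, $w_{\xi} = e^{2\xi}(u_{\xi} + 2u)$, $w_{\xi\xi} = e^{2\xi}(u_{\xi\xi} + 4u_{\xi} + 4u)$, $w_{\tau} = e^{2\xi}u_{\tau}$.
Substituting into the PDE and dividing by $e^{2\xi}$: $u_{\tau} = (u_{\xi\xi} + 4u_{\xi} + 4u) - 4(u_{\xi} + 2u) + 4u$.
The lower-order terms cancel, leaving the standard heat equation $u_{\tau} = u_{\xi\xi}$.
Initial data for $u$: $u(\xi,0) = e^{-2\xi}w(\xi,0) = -2 \sin(\xi)$. The boundary conditions carry over: $u(0,\tau) = u(\pi,\tau) = 0$.
Solve for $u$:
  Using separation of variables $u = X(\xi)T(\tau)$:
  Eigenfunctions: $\sin(n\xi)$, $n = 1, 2, 3, \ldots$
  General solution: $u(\xi, \tau) = \sum c_n \sin(n\xi) e^{-n^2 \tau}$
  Matching $u(\xi,0) = -2 \sin(\xi)$ term by term: $c_1=-2$.
Hence $u(\xi,\tau) = -2 e^{-\tau} \sin(\xi)$.
Transform back: $w(\xi,\tau) = e^{2\xi}u(\xi,\tau)$.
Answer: $w(\xi, \tau) = -2 e^{-\tau} e^{2 \xi} \sin(\xi)$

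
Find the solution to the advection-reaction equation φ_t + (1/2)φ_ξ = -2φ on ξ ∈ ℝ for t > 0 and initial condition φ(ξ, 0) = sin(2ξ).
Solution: Substitute φ = exp(-2t)u.
Then φ_t = exp(-2t)(u_t - 2u), φ_ξ = exp(-2t)u_ξ; substituting and dividing by exp(-2t), the lower-order terms cancel: u_t + (1/2)u_ξ = 0 (standard advection equation).
Data for u: u(ξ,0) = φ(ξ,0) = sin(2ξ).
By characteristics (dξ/dt = 1/2), u(ξ,t) = f(ξ - (1/2)t) with f = u(·, 0).
So u(ξ,t) = -sin(t - 2ξ), and φ(ξ,t) = exp(-2t)u(ξ,t).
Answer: φ(ξ, t) = -exp(-2t)sin(t - 2ξ)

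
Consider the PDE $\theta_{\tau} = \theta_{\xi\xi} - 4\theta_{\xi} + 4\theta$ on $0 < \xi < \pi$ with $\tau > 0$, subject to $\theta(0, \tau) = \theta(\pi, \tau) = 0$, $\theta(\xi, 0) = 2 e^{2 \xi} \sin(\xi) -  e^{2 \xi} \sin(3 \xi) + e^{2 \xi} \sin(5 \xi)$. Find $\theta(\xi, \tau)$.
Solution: Substitute $\theta = e^{2\xi}u$, i.e. $u = e^{-2\xi}\theta$.
By the product rule, $\theta_{\xi} = e^{2\xi}(u_{\xi} + 2u)$, $\theta_{\xi\xi} = e^{2\xi}(u_{\xi\xi} + 4u_{\xi} + 4u)$, $\theta_{\tau} = e^{2\xi}u_{\tau}$.
Substituting into the PDE and dividing by $e^{2\xi}$: $u_{\tau} = (u_{\xi\xi} + 4u_{\xi} + 4u) - 4(u_{\xi} + 2u) + 4u$.
The lower-order terms cancel, leaving the standard heat equation $u_{\tau} = u_{\xi\xi}$.
Initial data for $u$: $u(\xi,0) = e^{-2\xi}\theta(\xi,0) = 2 \sin(\xi) - \sin(3 \xi) + \sin(5 \xi)$. The boundary conditions carry over: $u(0,\tau) = u(\pi,\tau) = 0$.
Solve for $u$:
  Using separation of variables $u = X(\xi)G(\tau)$:
  Eigenfunctions: $\sin(n\xi)$, $n = 1, 2, 3, \ldots$
  General solution: $u(\xi, \tau) = \sum c_n \sin(n\xi) e^{-n^2 \tau}$
  Matching $u(\xi,0) = 2 \sin(\xi) - \sin(3 \xi) + \sin(5 \xi)$ term by term: $c_1=2, c_3=-1, c_5=1$.
Hence $u(\xi,\tau) = 2 e^{-\tau} \sin(\xi) - e^{-9 \tau} \sin(3 \xi) + e^{-25 \tau} \sin(5 \xi)$.
Transform back: $\theta(\xi,\tau) = e^{2\xi}u(\xi,\tau)$.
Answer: $\theta(\xi, \tau) = 2 e^{-\tau} e^{2 \xi} \sin(\xi) -  e^{-9 \tau} e^{2 \xi} \sin(3 \xi) + e^{-25 \tau} e^{2 \xi} \sin(5 \xi)$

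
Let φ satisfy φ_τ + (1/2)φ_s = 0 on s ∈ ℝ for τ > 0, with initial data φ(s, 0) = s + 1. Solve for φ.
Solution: By characteristics (ds/dτ = 1/2), φ(s,τ) = f(s - (1/2)τ) with f = φ(·, 0).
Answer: φ(s, τ) = s - (1/2)τ + 1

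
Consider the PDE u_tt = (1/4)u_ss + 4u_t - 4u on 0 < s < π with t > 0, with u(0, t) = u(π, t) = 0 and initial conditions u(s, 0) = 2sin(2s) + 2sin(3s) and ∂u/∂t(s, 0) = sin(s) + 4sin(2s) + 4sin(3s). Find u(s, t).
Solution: Substitute u = exp(2t)w.
Then u_t = exp(2t)(w_t + 2w), u_tt = exp(2t)(w_tt + 4w_t + 4w), u_ss = exp(2t)w_ss; substituting and dividing by exp(2t), the lower-order terms cancel: w_tt = (1/4)w_ss (standard wave equation).
Data for w: w(s,0) = u(s,0) = 2sin(2s) + 2sin(3s); w_t(s,0) = u_t(s,0) - 2u(s,0) = sin(s). The boundary conditions carry over: w(0,t) = w(π,t) = 0.
Separating variables: w = Σ [A_n cos(ω_n t) + B_n sin(ω_n t)] sin(ns), ω_n = n/2. From ICs (B_n = velocity coefficient / ω_n): A_2=2, A_3=2, B_1=2.
So w(s,t) = 2sin(s)sin(t/2) + 2sin(2s)cos(t) + 2sin(3s)cos(3t/2), and u(s,t) = exp(2t)w(s,t).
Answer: u(s, t) = 2exp(2t)sin(s)sin(t/2) + 2exp(2t)sin(2s)cos(t) + 2exp(2t)sin(3s)cos(3t/2)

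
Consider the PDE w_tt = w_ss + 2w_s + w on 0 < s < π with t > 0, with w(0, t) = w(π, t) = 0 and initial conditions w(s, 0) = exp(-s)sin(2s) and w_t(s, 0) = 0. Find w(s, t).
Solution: Substitute w = exp(-s)u, i.e. u = exp(s)w.
By the product rule, w_s = exp(-s)(u_s - u), w_ss = exp(-s)(u_ss - 2u_s + u), w_tt = exp(-s)u_tt.
Substituting into the PDE and dividing by exp(-s): u_tt = (u_ss - 2u_s + u) + 2(u_s - u) + u.
The lower-order terms cancel, leaving the standard wave equation u_tt = u_ss.
Initial data for u: u(s,0) = exp(s)w(s,0) = sin(2s); u_t(s,0) = exp(s)w_t(s,0) = 0. The boundary conditions carry over: u(0,t) = u(π,t) = 0.
Solve for u:
  Using separation of variables u = X(s)T(t):
  Eigenfunctions: sin(ns), n = 1, 2, 3, ...
  General solution: u(s, t) = Σ [A_n cos(n t) + B_n sin(n t)] sin(ns)
  From u(s,0) = sin(2s): A_2=1. From u_t(s,0) = 0: all B_n = 0.
Hence u(s,t) = sin(2s)cos(2t).
Transform back: w(s,t) = exp(-s)u(s,t).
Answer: w(s, t) = exp(-s)sin(2s)cos(2t)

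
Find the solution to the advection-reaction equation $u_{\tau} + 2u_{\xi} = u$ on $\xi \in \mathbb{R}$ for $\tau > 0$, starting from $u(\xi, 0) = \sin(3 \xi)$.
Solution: Substitute $u = e^{\tau}w$.
Then $u_{\tau} = e^{\tau}(w_{\tau} + w)$, $u_{\xi} = e^{\tau}w_{\xi}$; substituting and dividing by $e^{\tau}$, the lower-order terms cancel: $w_{\tau} + 2w_{\xi} = 0$ (standard advection equation).
Data for $w$: $w(\xi,0) = u(\xi,0) = \sin(3 \xi)$.
By characteristics ($d\xi/d\tau = 2$), $w(\xi,\tau) = f(\xi - 2\tau)$ with $f = w( \cdot , 0)$.
So $w(\xi,\tau) = \sin(3 \xi - 6 \tau)$, and $u(\xi,\tau) = e^{\tau}w(\xi,\tau)$.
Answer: $u(\xi, \tau) = - e^{\tau} \sin(6 \tau - 3 \xi)$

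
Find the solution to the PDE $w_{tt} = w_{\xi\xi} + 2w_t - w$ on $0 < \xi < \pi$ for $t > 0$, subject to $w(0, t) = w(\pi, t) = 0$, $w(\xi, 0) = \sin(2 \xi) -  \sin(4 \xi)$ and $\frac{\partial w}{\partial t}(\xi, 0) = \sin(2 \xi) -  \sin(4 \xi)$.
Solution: Substitute $w = e^{t}u$.
Then $w_t = e^{t}(u_t + u)$, $w_{tt} = e^{t}(u_{tt} + 2u_t + u)$, $w_{\xi\xi} = e^{t}u_{\xi\xi}$; substituting and dividing by $e^{t}$, the lower-order terms cancel: $u_{tt} = u_{\xi\xi}$ (standard wave equation).
Data for $u$: $u(\xi,0) = w(\xi,0) = \sin(2 \xi) - \sin(4 \xi)$; $u_t(\xi,0) = w_t(\xi,0) - w(\xi,0) = 0$. The boundary conditions carry over: $u(0,t) = u(\pi,t) = 0$.
Separating variables: $u = \sum [A_n \cos(\omega_n t) + B_n \sin(\omega_n t)] \sin(n\xi)$, $\omega_n = n$. From ICs: $A_2=1, A_4=-1$.
So $u(\xi,t) = \sin(2 \xi) \cos(2 t) - \sin(4 \xi) \cos(4 t)$, and $w(\xi,t) = e^{t}u(\xi,t)$.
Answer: $w(\xi, t) = e^{t} \sin(2 \xi) \cos(2 t) -  e^{t} \sin(4 \xi) \cos(4 t)$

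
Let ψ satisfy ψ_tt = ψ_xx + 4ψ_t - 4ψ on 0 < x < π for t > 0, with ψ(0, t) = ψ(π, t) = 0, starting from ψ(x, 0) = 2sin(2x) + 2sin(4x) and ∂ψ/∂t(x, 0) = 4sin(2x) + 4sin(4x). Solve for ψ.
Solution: Substitute ψ = exp(2t)u, i.e. u = exp(-2t)ψ.
By the product rule, ψ_t = exp(2t)(u_t + 2u), ψ_tt = exp(2t)(u_tt + 4u_t + 4u), ψ_xx = exp(2t)u_xx.
Substituting into the PDE and dividing by exp(2t): u_tt + 4u_t + 4u = u_xx + 4(u_t + 2u) - 4u.
The lower-order terms cancel, leaving the standard wave equation u_tt = u_xx.
Initial data for u: u(x,0) = ψ(x,0) = 2sin(2x) + 2sin(4x); u_t(x,0) = ψ_t(x,0) - 2ψ(x,0) = 0. The boundary conditions carry over: u(0,t) = u(π,t) = 0.
Solve for u:
  Using separation of variables u = X(x)T(t):
  Eigenfunctions: sin(nx), n = 1, 2, 3, ...
  General solution: u(x, t) = Σ [A_n cos(n t) + B_n sin(n t)] sin(nx)
  From u(x,0) = 2sin(2x) + 2sin(4x): A_2=2, A_4=2. From u_t(x,0) = 0: all B_n = 0.
Hence u(x,t) = 2sin(2x)cos(2t) + 2sin(4x)cos(4t).
Transform back: ψ(x,t) = exp(2t)u(x,t).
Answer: ψ(x, t) = 2exp(2t)sin(2x)cos(2t) + 2exp(2t)sin(4x)cos(4t)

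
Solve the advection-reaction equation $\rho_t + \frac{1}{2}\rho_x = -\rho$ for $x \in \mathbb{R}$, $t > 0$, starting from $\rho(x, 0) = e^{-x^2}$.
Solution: Substitute $\rho = e^{-t}u$.
Then $\rho_t = e^{-t}(u_t - u)$, $\rho_x = e^{-t}u_x$; substituting and dividing by $e^{-t}$, the lower-order terms cancel: $u_t + \frac{1}{2}u_x = 0$ (standard advection equation).
Data for $u$: $u(x,0) = \rho(x,0) = e^{-x^2}$.
By characteristics ($dx/dt = 1/2$), $u(x,t) = f(x - \frac{1}{2}t)$ with $f = u( \cdot , 0)$.
So $u(x,t) = e^{-(-t/2 + x)^2}$, and $\rho(x,t) = e^{-t}u(x,t)$.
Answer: $\rho(x, t) = e^{-t} e^{-(-t/2 + x)^2}$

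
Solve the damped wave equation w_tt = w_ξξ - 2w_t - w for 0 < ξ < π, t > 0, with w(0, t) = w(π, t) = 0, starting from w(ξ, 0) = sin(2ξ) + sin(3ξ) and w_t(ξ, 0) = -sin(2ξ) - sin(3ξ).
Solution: Substitute w = exp(-t)u.
Then w_t = exp(-t)(u_t - u), w_tt = exp(-t)(u_tt - 2u_t + u), w_ξξ = exp(-t)u_ξξ; substituting and dividing by exp(-t), the lower-order terms cancel: u_tt = u_ξξ (standard wave equation).
Data for u: u(ξ,0) = w(ξ,0) = sin(2ξ) + sin(3ξ); u_t(ξ,0) = w_t(ξ,0) + w(ξ,0) = 0. The boundary conditions carry over: u(0,t) = u(π,t) = 0.
Separating variables: u = Σ [A_n cos(ω_n t) + B_n sin(ω_n t)] sin(nξ), ω_n = n. From ICs: A_2=1, A_3=1.
So u(ξ,t) = sin(2ξ)cos(2t) + sin(3ξ)cos(3t), and w(ξ,t) = exp(-t)u(ξ,t).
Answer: w(ξ, t) = exp(-t)sin(2ξ)cos(2t) + exp(-t)sin(3ξ)cos(3t)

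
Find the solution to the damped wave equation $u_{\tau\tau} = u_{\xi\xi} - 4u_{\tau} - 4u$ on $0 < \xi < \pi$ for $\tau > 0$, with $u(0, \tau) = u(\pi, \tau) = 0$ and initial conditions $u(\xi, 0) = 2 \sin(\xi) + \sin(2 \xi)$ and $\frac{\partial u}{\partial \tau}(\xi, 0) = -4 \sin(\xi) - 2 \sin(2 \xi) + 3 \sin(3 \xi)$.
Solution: Substitute $u = e^{-2\tau}w$.
Then $u_{\tau} = e^{-2\tau}(w_{\tau} - 2w)$, $u_{\tau\tau} = e^{-2\tau}(w_{\tau\tau} - 4w_{\tau} + 4w)$, $u_{\xi\xi} = e^{-2\tau}w_{\xi\xi}$; substituting and dividing by $e^{-2\tau}$, the lower-order terms cancel: $w_{\tau\tau} = w_{\xi\xi}$ (standard wave equation).
Data for $w$: $w(\xi,0) = u(\xi,0) = 2 \sin(\xi) + \sin(2 \xi)$; $w_{\tau}(\xi,0) = u_{\tau}(\xi,0) + 2u(\xi,0) = 3 \sin(3 \xi)$. The boundary conditions carry over: $w(0,\tau) = w(\pi,\tau) = 0$.
Separating variables: $w = \sum [A_n \cos(\omega_n \tau) + B_n \sin(\omega_n \tau)] \sin(n\xi)$, $\omega_n = n$. From ICs ($B_n$ = velocity coefficient / $\omega_n$): $A_1=2, A_2=1, B_3=1$.
So $w(\xi,\tau) = 2 \sin(\xi) \cos(\tau) + \sin(2 \xi) \cos(2 \tau) + \sin(3 \xi) \sin(3 \tau)$, and $u(\xi,\tau) = e^{-2\tau}w(\xi,\tau)$.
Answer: $u(\xi, \tau) = e^{-2 \tau} \sin(3 \tau) \sin(3 \xi) + 2 e^{-2 \tau} \sin(\xi) \cos(\tau) + e^{-2 \tau} \sin(2 \xi) \cos(2 \tau)$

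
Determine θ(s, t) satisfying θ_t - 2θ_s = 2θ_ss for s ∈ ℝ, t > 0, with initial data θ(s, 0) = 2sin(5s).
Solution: Change to a moving frame: let η = s + 2t, σ = t and write θ(s,t) = u(η,σ).
By the chain rule θ_t = u_σ + 2u_η, θ_s = u_η, θ_ss = u_ηη.
Then θ_t - 2θ_s = u_σ: the advection term cancels and the PDE becomes the heat equation u_σ = 2u_ηη on η ∈ ℝ.
Initial data: u(η,0) = θ(η,0) = 2sin(5η).
On η ∈ ℝ each mode satisfies (sin(nη))″ = -n² sin(nη), so exp(-2n²σ) sin(nη) solves the heat equation; by superposition u(η,σ) = Σ c_n exp(-2n²σ) sin(nη).
Reading off the coefficients: c_5=2, so u(η,σ) = 2exp(-50σ)sin(5η).
Substituting back η = s + 2t, σ = t: θ(s,t) = u(s + 2t, t).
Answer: θ(s, t) = 2exp(-50t)sin(5s + 10t)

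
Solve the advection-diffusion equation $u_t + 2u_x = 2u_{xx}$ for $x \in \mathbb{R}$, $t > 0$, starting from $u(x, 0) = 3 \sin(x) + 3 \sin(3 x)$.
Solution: Moving frame: $\eta = x - 2t$, $\sigma = t$, $u = w(\eta,\sigma)$, so $u_t = w_{\sigma} - 2w_{\eta}$ and $u_{xx} = w_{\eta\eta}$.
Hence $u_t + 2u_x = w_{\sigma}$ and the PDE becomes the heat equation $w_{\sigma} = 2w_{\eta\eta}$ on $\eta \in \mathbb{R}$.
Initial data: $w(\eta,0) = u(\eta,0) = 3 \sin(\eta) + 3 \sin(3 \eta)$. Each mode $\sin(n\eta)$ decays as $e^{-2n^2\sigma}$ on $\mathbb{R}$, so $w(\eta,\sigma) = \sum c_n e^{-2n^2\sigma} \sin(n\eta)$ with $c_1=3, c_3=3$: $w(\eta,\sigma) = 3 e^{-2 \sigma} \sin(\eta) + 3 e^{-18 \sigma} \sin(3 \eta)$.
Substituting back: $u(x,t) = w(x - 2t, t)$.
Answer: $u(x, t) = -3 e^{-2 t} \sin(2 t - x) - 3 e^{-18 t} \sin(6 t - 3 x)$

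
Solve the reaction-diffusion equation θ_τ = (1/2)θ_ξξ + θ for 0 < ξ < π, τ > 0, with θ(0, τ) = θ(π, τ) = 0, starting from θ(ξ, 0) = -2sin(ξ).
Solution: Substitute θ = exp(τ)u.
Then θ_τ = exp(τ)(u_τ + u), θ_ξξ = exp(τ)u_ξξ; substituting and dividing by exp(τ), the lower-order terms cancel: u_τ = (1/2)u_ξξ (standard heat equation).
Data for u: u(ξ,0) = θ(ξ,0) = -2sin(ξ). The boundary conditions carry over: u(0,τ) = u(π,τ) = 0.
Separating variables: u = Σ c_n exp(-n²τ/2) sin(nξ). From u(ξ,0) = -2sin(ξ): c_1=-2.
So u(ξ,τ) = -2exp(-τ/2)sin(ξ), and θ(ξ,τ) = exp(τ)u(ξ,τ).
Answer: θ(ξ, τ) = -2exp(τ/2)sin(ξ)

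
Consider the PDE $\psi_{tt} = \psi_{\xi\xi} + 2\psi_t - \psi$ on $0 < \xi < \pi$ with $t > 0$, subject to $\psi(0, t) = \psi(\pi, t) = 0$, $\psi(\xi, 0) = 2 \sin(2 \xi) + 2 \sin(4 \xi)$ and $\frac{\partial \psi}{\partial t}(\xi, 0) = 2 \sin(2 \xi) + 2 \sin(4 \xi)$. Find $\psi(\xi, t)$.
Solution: Substitute $\psi = e^{t}u$.
Then $\psi_t = e^{t}(u_t + u)$, $\psi_{tt} = e^{t}(u_{tt} + 2u_t + u)$, $\psi_{\xi\xi} = e^{t}u_{\xi\xi}$; substituting and dividing by $e^{t}$, the lower-order terms cancel: $u_{tt} = u_{\xi\xi}$ (standard wave equation).
Data for $u$: $u(\xi,0) = \psi(\xi,0) = 2 \sin(2 \xi) + 2 \sin(4 \xi)$; $u_t(\xi,0) = \psi_t(\xi,0) - \psi(\xi,0) = 0$. The boundary conditions carry over: $u(0,t) = u(\pi,t) = 0$.
Separating variables: $u = \sum [A_n \cos(\omega_n t) + B_n \sin(\omega_n t)] \sin(n\xi)$, $\omega_n = n$. From ICs: $A_2=2, A_4=2$.
So $u(\xi,t) = 2 \sin(2 \xi) \cos(2 t) + 2 \sin(4 \xi) \cos(4 t)$, and $\psi(\xi,t) = e^{t}u(\xi,t)$.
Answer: $\psi(\xi, t) = 2 e^{t} \sin(2 \xi) \cos(2 t) + 2 e^{t} \sin(4 \xi) \cos(4 t)$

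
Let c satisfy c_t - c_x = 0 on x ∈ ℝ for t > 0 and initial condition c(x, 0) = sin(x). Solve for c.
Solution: By method of characteristics (waves move left with speed 1):
Along characteristics x + t = const, c is constant, so c(x,t) = f(x + t) with f = c(·, 0).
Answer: c(x, t) = sin(t + x)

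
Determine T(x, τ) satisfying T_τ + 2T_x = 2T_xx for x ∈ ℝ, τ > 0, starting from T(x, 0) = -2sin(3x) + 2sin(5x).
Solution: Change to a moving frame: let η = x - 2τ, σ = τ and write T(x,τ) = u(η,σ).
By the chain rule T_τ = u_σ - 2u_η, T_x = u_η, T_xx = u_ηη.
Then T_τ + 2T_x = u_σ: the advection term cancels and the PDE becomes the heat equation u_σ = 2u_ηη on η ∈ ℝ.
Initial data: u(η,0) = T(η,0) = -2sin(3η) + 2sin(5η).
On η ∈ ℝ each mode satisfies (sin(nη))″ = -n² sin(nη), so exp(-2n²σ) sin(nη) solves the heat equation; by superposition u(η,σ) = Σ c_n exp(-2n²σ) sin(nη).
Reading off the coefficients: c_3=-2, c_5=2, so u(η,σ) = -2exp(-18σ)sin(3η) + 2exp(-50σ)sin(5η).
Substituting back η = x - 2τ, σ = τ: T(x,τ) = u(x - 2τ, τ).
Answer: T(x, τ) = -2exp(-18τ)sin(3x - 6τ) + 2exp(-50τ)sin(5x - 10τ)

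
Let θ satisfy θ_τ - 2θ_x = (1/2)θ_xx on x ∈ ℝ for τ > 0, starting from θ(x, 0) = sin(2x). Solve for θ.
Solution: Moving frame: η = x + 2τ, σ = τ, θ = u(η,σ), so θ_τ = u_σ + 2u_η and θ_xx = u_ηη.
Hence θ_τ - 2θ_x = u_σ and the PDE becomes the heat equation u_σ = (1/2)u_ηη on η ∈ ℝ.
Initial data: u(η,0) = θ(η,0) = sin(2η). Each mode sin(nη) decays as exp(-n²σ/2) on ℝ, so u(η,σ) = Σ c_n exp(-n²σ/2) sin(nη) with c_2=1: u(η,σ) = exp(-2σ)sin(2η).
Substituting back: θ(x,τ) = u(x + 2τ, τ).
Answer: θ(x, τ) = exp(-2τ)sin(2x + 4τ)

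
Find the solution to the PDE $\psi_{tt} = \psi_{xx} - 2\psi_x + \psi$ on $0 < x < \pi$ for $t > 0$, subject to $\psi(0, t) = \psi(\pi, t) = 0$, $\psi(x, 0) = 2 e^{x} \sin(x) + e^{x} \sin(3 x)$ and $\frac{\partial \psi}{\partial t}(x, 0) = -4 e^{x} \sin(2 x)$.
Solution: Substitute $\psi = e^{x}u$.
Then $\psi_x = e^{x}(u_x + u)$, $\psi_{xx} = e^{x}(u_{xx} + 2u_x + u)$, $\psi_{tt} = e^{x}u_{tt}$; substituting and dividing by $e^{x}$, the lower-order terms cancel: $u_{tt} = u_{xx}$ (standard wave equation).
Data for $u$: $u(x,0) = e^{-x}\psi(x,0) = 2 \sin(x) + \sin(3 x)$; $u_t(x,0) = e^{-x}\psi_t(x,0) = -4 \sin(2 x)$. The boundary conditions carry over: $u(0,t) = u(\pi,t) = 0$.
Separating variables: $u = \sum [A_n \cos(\omega_n t) + B_n \sin(\omega_n t)] \sin(nx)$, $\omega_n = n$. From ICs ($B_n$ = velocity coefficient / $\omega_n$): $A_1=2, A_3=1, B_2=-2$.
So $u(x,t) = -2 \sin(2 t) \sin(2 x) + 2 \sin(x) \cos(t) + \sin(3 x) \cos(3 t)$, and $\psi(x,t) = e^{x}u(x,t)$.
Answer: $\psi(x, t) = -2 e^{x} \sin(2 t) \sin(2 x) + 2 e^{x} \sin(x) \cos(t) + e^{x} \sin(3 x) \cos(3 t)$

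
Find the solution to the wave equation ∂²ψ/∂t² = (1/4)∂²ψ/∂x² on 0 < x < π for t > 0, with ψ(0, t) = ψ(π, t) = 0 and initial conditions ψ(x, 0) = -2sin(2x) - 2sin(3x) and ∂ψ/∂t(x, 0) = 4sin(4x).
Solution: Using separation of variables ψ = X(x)T(t):
Eigenfunctions: sin(nx), n = 1, 2, 3, ...
General solution: ψ(x, t) = Σ [A_n cos(n t/2) + B_n sin(n t/2)] sin(nx)
From ψ(x,0) = -2sin(2x) - 2sin(3x): A_2=-2, A_3=-2. From ψ_t(x,0) = 4sin(4x), using ψ_t(x,0) = Σ ω_n B_n sin(nx) with ω_n = n/2: B_4 = 4/2 = 2.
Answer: ψ(x, t) = 2sin(2t)sin(4x) - 2sin(2x)cos(t) - 2sin(3x)cos(3t/2)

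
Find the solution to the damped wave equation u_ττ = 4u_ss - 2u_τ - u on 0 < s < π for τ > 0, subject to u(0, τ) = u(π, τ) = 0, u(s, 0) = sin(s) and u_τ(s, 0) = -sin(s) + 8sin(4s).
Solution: Substitute u = exp(-τ)w.
Then u_τ = exp(-τ)(w_τ - w), u_ττ = exp(-τ)(w_ττ - 2w_τ + w), u_ss = exp(-τ)w_ss; substituting and dividing by exp(-τ), the lower-order terms cancel: w_ττ = 4w_ss (standard wave equation).
Data for w: w(s,0) = u(s,0) = sin(s); w_τ(s,0) = u_τ(s,0) + u(s,0) = 8sin(4s). The boundary conditions carry over: w(0,τ) = w(π,τ) = 0.
Separating variables: w = Σ [A_n cos(ω_n τ) + B_n sin(ω_n τ)] sin(ns), ω_n = 2n. From ICs (B_n = velocity coefficient / ω_n): A_1=1, B_4=1.
So w(s,τ) = sin(s)cos(2τ) + sin(4s)sin(8τ), and u(s,τ) = exp(-τ)w(s,τ).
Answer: u(s, τ) = exp(-τ)sin(s)cos(2τ) + exp(-τ)sin(4s)sin(8τ)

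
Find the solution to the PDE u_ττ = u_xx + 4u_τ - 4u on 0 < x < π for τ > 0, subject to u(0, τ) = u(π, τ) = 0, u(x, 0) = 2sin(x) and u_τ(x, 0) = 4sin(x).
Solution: Substitute u = exp(2τ)w.
Then u_τ = exp(2τ)(w_τ + 2w), u_ττ = exp(2τ)(w_ττ + 4w_τ + 4w), u_xx = exp(2τ)w_xx; substituting and dividing by exp(2τ), the lower-order terms cancel: w_ττ = w_xx (standard wave equation).
Data for w: w(x,0) = u(x,0) = 2sin(x); w_τ(x,0) = u_τ(x,0) - 2u(x,0) = 0. The boundary conditions carry over: w(0,τ) = w(π,τ) = 0.
Separating variables: w = Σ [A_n cos(ω_n τ) + B_n sin(ω_n τ)] sin(nx), ω_n = n. From ICs: A_1=2.
So w(x,τ) = 2sin(x)cos(τ), and u(x,τ) = exp(2τ)w(x,τ).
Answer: u(x, τ) = 2exp(2τ)sin(x)cos(τ)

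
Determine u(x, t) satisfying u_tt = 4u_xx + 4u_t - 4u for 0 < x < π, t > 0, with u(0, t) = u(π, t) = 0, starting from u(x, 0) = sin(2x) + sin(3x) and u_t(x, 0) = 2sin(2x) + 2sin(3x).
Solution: Substitute u = exp(2t)w, i.e. w = exp(-2t)u.
By the product rule, u_t = exp(2t)(w_t + 2w), u_tt = exp(2t)(w_tt + 4w_t + 4w), u_xx = exp(2t)w_xx.
Substituting into the PDE and dividing by exp(2t): w_tt + 4w_t + 4w = 4w_xx + 4(w_t + 2w) - 4w.
The lower-order terms cancel, leaving the standard wave equation w_tt = 4w_xx.
Initial data for w: w(x,0) = u(x,0) = sin(2x) + sin(3x); w_t(x,0) = u_t(x,0) - 2u(x,0) = 0. The boundary conditions carry over: w(0,t) = w(π,t) = 0.
Solve for w:
  Using separation of variables w = X(x)T(t):
  Eigenfunctions: sin(nx), n = 1, 2, 3, ...
  General solution: w(x, t) = Σ [A_n cos(2n t) + B_n sin(2n t)] sin(nx)
  From w(x,0) = sin(2x) + sin(3x): A_2=1, A_3=1. From w_t(x,0) = 0: all B_n = 0.
Hence w(x,t) = sin(2x)cos(4t) + sin(3x)cos(6t).
Transform back: u(x,t) = exp(2t)w(x,t).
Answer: u(x, t) = exp(2t)sin(2x)cos(4t) + exp(2t)sin(3x)cos(6t)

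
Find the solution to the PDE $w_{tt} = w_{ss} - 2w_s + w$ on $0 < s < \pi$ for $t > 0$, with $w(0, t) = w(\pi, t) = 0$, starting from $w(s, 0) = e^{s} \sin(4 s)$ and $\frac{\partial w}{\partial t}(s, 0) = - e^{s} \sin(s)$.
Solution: Substitute $w = e^{s}u$, i.e. $u = e^{-s}w$.
By the product rule, $w_s = e^{s}(u_s + u)$, $w_{ss} = e^{s}(u_{ss} + 2u_s + u)$, $w_{tt} = e^{s}u_{tt}$.
Substituting into the PDE and dividing by $e^{s}$: $u_{tt} = (u_{ss} + 2u_s + u) - 2(u_s + u) + u$.
The lower-order terms cancel, leaving the standard wave equation $u_{tt} = u_{ss}$.
Initial data for $u$: $u(s,0) = e^{-s}w(s,0) = \sin(4 s)$; $u_t(s,0) = e^{-s}w_t(s,0) = - \sin(s)$. The boundary conditions carry over: $u(0,t) = u(\pi,t) = 0$.
Solve for $u$:
  Using separation of variables $u = X(s)T(t)$:
  Eigenfunctions: $\sin(ns)$, $n = 1, 2, 3, \ldots$
  General solution: $u(s, t) = \sum [A_n \cos(n t) + B_n \sin(n t)] \sin(ns)$
  From $u(s,0) = \sin(4 s)$: $A_4=1$. From $u_t(s,0) = - \sin(s)$, using $u_t(s,0) = \sum \omega_n B_n \sin(ns)$ with $\omega_n = n$: $B_1 = (-1)/1 = -1$.
Hence $u(s,t) = - \sin(s) \sin(t) + \sin(4 s) \cos(4 t)$.
Transform back: $w(s,t) = e^{s}u(s,t)$.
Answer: $w(s, t) = - e^{s} \sin(s) \sin(t) + e^{s} \sin(4 s) \cos(4 t)$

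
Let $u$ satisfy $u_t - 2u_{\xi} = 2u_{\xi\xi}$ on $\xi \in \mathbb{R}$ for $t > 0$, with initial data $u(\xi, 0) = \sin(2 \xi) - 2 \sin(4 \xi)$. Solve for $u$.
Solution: Moving frame: $\eta = \xi + 2t$, $\sigma = t$, $u = w(\eta,\sigma)$, so $u_t = w_{\sigma} + 2w_{\eta}$ and $u_{\xi\xi} = w_{\eta\eta}$.
Hence $u_t - 2u_{\xi} = w_{\sigma}$ and the PDE becomes the heat equation $w_{\sigma} = 2w_{\eta\eta}$ on $\eta \in \mathbb{R}$.
Initial data: $w(\eta,0) = u(\eta,0) = \sin(2 \eta) - 2 \sin(4 \eta)$. Each mode $\sin(n\eta)$ decays as $e^{-2n^2\sigma}$ on $\mathbb{R}$, so $w(\eta,\sigma) = \sum c_n e^{-2n^2\sigma} \sin(n\eta)$ with $c_2=1, c_4=-2$: $w(\eta,\sigma) = e^{-8 \sigma} \sin(2 \eta) - 2 e^{-32 \sigma} \sin(4 \eta)$.
Substituting back: $u(\xi,t) = w(\xi + 2t, t)$.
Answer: $u(\xi, t) = e^{-8 t} \sin(2 \xi + 4 t) - 2 e^{-32 t} \sin(4 \xi + 8 t)$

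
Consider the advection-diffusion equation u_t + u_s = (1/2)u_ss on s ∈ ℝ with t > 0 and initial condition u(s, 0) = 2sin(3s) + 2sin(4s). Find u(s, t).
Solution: Change to a moving frame: let η = s - t, σ = t and write u(s,t) = w(η,σ).
By the chain rule u_t = w_σ - w_η, u_s = w_η, u_ss = w_ηη.
Then u_t + u_s = w_σ: the advection term cancels and the PDE becomes the heat equation w_σ = (1/2)w_ηη on η ∈ ℝ.
Initial data: w(η,0) = u(η,0) = 2sin(3η) + 2sin(4η).
On η ∈ ℝ each mode satisfies (sin(nη))″ = -n² sin(nη), so exp(-n²σ/2) sin(nη) solves the heat equation; by superposition w(η,σ) = Σ c_n exp(-n²σ/2) sin(nη).
Reading off the coefficients: c_3=2, c_4=2, so w(η,σ) = 2exp(-8σ)sin(4η) + 2exp(-9σ/2)sin(3η).
Substituting back η = s - t, σ = t: u(s,t) = w(s - t, t).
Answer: u(s, t) = 2exp(-8t)sin(4s - 4t) + 2exp(-9t/2)sin(3s - 3t)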